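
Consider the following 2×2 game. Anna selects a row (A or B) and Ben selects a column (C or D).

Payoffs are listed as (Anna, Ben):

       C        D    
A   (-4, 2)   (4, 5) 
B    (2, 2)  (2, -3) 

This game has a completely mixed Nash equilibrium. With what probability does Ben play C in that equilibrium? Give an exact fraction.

Let c be the probability that Ben plays C. In a completely mixed equilibrium, Anna must be indifferent between A and B.
Anna's expected payoff from A is −4c + 4(1−c); from B it is 2c + 2(1−c).
Setting these equal: −8c + 4 = 2, so c = 1/4.

1/4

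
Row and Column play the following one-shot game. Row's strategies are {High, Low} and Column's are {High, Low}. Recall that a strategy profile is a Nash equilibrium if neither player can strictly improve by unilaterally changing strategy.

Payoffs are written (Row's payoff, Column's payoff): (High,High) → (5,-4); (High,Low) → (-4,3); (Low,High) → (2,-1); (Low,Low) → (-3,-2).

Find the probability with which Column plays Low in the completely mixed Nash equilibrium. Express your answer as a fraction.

Let y be the probability that Column plays High. In a completely mixed equilibrium, Row must be indifferent between High and Low.
Row's expected payoff from High is 5y − 4(1−y); from Low it is 2y − 3(1−y).
Setting these equal: 9y − 4 = 5y − 3, so y = 1/4.
Therefore Column plays Low with probability 1 − 1/4 = 3/4.

3/4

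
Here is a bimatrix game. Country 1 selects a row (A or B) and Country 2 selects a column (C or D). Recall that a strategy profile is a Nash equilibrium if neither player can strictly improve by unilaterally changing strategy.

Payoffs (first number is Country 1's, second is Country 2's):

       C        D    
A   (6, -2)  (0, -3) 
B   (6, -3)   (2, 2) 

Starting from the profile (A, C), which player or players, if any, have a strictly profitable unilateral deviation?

Country 1 at (A, C) earns 6; deviating to B yields 6 — not better.
Country 2 earns -2; deviating to D yields -3 — not better.
Neither player can strictly improve; the profile is a Nash equilibrium.

Neither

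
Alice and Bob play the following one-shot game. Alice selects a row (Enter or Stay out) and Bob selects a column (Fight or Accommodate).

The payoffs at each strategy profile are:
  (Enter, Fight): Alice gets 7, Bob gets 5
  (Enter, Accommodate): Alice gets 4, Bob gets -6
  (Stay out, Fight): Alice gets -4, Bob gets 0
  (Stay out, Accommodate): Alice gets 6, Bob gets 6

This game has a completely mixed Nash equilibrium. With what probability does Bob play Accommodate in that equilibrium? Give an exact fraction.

11/13

Let c be the probability that Bob plays Fight. In a completely mixed equilibrium, Alice must be indifferent between Enter and Stay out.
Alice's expected payoff from Enter is 7c + 4(1−c); from Stay out it is −4c + 6(1−c).
Setting these equal: 3c + 4 = −10c + 6, so c = 2/13.
Therefore Bob plays Accommodate with probability 1 − 2/13 = 11/13.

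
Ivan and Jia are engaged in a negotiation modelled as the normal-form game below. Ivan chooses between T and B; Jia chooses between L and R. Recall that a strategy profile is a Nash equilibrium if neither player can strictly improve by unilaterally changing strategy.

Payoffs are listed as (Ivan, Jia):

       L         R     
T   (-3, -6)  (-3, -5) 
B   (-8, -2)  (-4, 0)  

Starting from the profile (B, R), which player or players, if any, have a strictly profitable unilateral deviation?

Ivan

Ivan at (B, R) earns -4; deviating to T yields -3 — a strict improvement.
Jia earns 0; deviating to L yields -2 — not better.
Only Ivan has a strictly profitable deviation.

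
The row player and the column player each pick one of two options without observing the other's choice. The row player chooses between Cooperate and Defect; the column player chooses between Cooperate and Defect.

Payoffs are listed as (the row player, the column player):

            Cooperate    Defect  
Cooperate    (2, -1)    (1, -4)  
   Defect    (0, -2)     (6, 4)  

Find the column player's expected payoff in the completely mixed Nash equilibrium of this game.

-4/3

First find p, the probability the row player plays Cooperate, from the column player's indifference between Cooperate and Defect: −p − 2(1−p) = −4p + 4(1−p), giving p = 2/3.
Since the column player is indifferent in equilibrium, the column player's expected payoff equals the payoff from either column against (2/3, 1/3). Using Cooperate: −(2/3) − 2(1/3) = -4/3.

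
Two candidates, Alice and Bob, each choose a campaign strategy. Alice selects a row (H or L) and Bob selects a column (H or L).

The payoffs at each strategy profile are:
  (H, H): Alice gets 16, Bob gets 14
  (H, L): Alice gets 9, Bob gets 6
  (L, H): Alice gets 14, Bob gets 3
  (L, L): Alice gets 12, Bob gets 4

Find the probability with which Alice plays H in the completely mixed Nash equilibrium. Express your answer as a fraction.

Let x be the probability that Alice plays H. In a completely mixed equilibrium, Bob must be indifferent between H and L.
Bob's expected payoff from H is 14x + 3(1−x); from L it is 6x + 4(1−x).
Setting these equal: 11x + 3 = 2x + 4, so x = 1/9.

1/9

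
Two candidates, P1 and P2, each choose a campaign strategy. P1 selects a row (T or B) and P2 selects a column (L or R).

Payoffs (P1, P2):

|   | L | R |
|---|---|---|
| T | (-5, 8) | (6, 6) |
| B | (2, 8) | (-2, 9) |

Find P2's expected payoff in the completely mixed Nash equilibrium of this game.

8

First find p, the probability P1 plays T, from P2's indifference between L and R: 8p + 8(1−p) = 6p + 9(1−p), giving p = 1/3.
Since P2 is indifferent in equilibrium, P2's expected payoff equals the payoff from either column against (1/3, 2/3). Using L: 8(1/3) + 8(2/3) = 8.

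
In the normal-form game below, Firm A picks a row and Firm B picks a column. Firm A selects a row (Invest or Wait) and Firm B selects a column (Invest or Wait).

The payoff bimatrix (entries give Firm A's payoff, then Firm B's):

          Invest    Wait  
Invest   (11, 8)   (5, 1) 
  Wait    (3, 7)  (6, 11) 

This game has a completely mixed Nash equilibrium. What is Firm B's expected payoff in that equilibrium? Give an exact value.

First find x, the probability Firm A plays Invest, from Firm B's indifference between Invest and Wait: 8x + 7(1−x) = x + 11(1−x), giving x = 4/11.
Since Firm B is indifferent in equilibrium, Firm B's expected payoff equals the payoff from either column against (4/11, 7/11). Using Invest: 8(4/11) + 7(7/11) = 81/11.

81/11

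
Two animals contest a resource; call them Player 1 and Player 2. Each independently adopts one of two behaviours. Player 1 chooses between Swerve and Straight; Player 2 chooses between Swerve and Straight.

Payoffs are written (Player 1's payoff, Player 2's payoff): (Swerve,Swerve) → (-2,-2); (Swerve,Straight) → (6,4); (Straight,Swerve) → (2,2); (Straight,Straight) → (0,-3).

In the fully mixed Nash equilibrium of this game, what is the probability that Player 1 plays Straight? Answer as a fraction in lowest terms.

Let p be the probability that Player 1 plays Swerve. In a completely mixed equilibrium, Player 2 must be indifferent between Swerve and Straight.
Player 2's expected payoff from Swerve is −2p + 2(1−p); from Straight it is 4p − 3(1−p).
Setting these equal: −4p + 2 = 7p − 3, so p = 5/11.
Therefore Player 1 plays Straight with probability 1 − 5/11 = 6/11.

6/11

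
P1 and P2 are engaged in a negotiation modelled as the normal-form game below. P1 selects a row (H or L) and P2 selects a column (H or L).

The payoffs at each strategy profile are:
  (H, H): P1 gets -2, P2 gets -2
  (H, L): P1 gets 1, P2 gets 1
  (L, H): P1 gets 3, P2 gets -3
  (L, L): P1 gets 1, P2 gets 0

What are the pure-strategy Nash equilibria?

(H, H): P1 prefers L (3 > -2); P2 prefers L (1 > -2) — not an equilibrium.
(H, L): P1 gets 1 ≥ 1 from L, and P2 gets 1 ≥ -2 from H — Nash equilibrium.
(L, H): P2 prefers L (0 > -3) — not an equilibrium.
(L, L): P1 gets 1 ≥ 1 from H, and P2 gets 0 ≥ -3 from H — Nash equilibrium.

(H, L) and (L, L)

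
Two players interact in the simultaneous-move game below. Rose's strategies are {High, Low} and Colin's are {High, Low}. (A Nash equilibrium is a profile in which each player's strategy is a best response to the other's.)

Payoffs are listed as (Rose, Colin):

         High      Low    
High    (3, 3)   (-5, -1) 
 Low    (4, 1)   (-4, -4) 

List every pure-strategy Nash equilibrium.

(High, High): Rose prefers Low (4 > 3) — not an equilibrium.
(High, Low): Rose prefers Low (-4 > -5); Colin prefers High (3 > -1) — not an equilibrium.
(Low, High): Rose gets 4 ≥ 3 from High, and Colin gets 1 ≥ -4 from Low — Nash equilibrium.
(Low, Low): Colin prefers High (1 > -4) — not an equilibrium.

(Low, High)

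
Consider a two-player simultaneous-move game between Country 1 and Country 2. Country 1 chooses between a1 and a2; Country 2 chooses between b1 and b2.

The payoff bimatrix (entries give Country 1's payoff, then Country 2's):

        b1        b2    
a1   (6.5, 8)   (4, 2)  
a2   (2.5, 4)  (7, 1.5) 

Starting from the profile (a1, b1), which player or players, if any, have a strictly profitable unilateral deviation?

Neither

Country 1 at (a1, b1) earns 6.5; deviating to a2 yields 2.5 — not better.
Country 2 earns 8; deviating to b2 yields 2 — not better.
Neither player can strictly improve; the profile is a Nash equilibrium.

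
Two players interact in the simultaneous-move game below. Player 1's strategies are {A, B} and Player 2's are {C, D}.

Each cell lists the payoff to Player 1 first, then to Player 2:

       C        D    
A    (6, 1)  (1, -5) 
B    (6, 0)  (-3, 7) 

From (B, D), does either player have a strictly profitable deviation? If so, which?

Player 1

Player 1 at (B, D) earns -3; deviating to A yields 1 — a strict improvement.
Player 2 earns 7; deviating to C yields 0 — not better.
Only Player 1 has a strictly profitable deviation.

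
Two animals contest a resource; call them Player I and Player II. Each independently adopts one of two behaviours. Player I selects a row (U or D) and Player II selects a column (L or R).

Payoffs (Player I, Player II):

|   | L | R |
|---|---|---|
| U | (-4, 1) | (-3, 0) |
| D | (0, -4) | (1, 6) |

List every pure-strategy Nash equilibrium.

(D, R)

(U, L): Player I prefers D (0 > -4) — not an equilibrium.
(U, R): Player I prefers D (1 > -3); Player II prefers L (1 > 0) — not an equilibrium.
(D, L): Player II prefers R (6 > -4) — not an equilibrium.
(D, R): Player I gets 1 ≥ -3 from U, and Player II gets 6 ≥ -4 from L — Nash equilibrium.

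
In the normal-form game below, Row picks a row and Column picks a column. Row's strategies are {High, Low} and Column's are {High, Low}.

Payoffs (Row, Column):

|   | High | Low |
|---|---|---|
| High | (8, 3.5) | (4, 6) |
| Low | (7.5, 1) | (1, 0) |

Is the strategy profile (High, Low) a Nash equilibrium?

At (High, Low), Row earns 4; switching to Low would give 1, so Row has no profitable deviation.
Column earns 6; switching to High would give 3.5, so Column has no profitable deviation.
Neither player can gain by a unilateral deviation, so this profile is a Nash equilibrium.

Yes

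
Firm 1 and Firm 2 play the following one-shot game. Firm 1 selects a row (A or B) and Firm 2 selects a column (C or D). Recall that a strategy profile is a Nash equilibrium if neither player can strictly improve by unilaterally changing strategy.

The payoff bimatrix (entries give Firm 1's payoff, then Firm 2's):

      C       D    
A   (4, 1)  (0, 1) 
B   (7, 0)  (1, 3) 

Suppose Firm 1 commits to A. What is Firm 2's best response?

either — both C and D are best responses

Against A, Firm 2 earns 1 from C and 1 from D.
So either strategy is a best response.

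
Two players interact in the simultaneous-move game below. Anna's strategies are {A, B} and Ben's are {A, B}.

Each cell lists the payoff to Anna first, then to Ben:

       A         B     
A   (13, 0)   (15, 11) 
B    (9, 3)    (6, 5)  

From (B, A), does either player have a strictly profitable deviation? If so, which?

Anna at (B, A) earns 9; deviating to A yields 13 — a strict improvement.
Ben earns 3; deviating to B yields 5 — a strict improvement.
Both Anna and Ben have strictly profitable deviations.

Both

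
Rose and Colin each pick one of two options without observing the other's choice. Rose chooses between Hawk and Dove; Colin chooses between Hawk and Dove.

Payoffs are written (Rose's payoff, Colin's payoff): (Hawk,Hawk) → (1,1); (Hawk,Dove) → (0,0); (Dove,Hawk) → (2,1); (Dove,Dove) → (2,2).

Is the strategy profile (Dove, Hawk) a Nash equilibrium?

No

At (Dove, Hawk), Rose earns 2; switching to Hawk would give 1, so Rose has no profitable deviation.
Colin earns 1; switching to Dove would give 2, so Colin would deviate.
Since at least one player can profitably deviate, this is not a Nash equilibrium.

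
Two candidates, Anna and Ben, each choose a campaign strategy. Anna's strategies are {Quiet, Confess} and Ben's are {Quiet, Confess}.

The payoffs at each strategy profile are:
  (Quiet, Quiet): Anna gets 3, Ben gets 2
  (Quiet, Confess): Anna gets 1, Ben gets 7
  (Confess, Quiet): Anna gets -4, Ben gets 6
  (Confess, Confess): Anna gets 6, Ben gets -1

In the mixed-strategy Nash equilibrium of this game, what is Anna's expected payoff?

11/6

First find q, the probability Ben plays Quiet, from Anna's indifference between Quiet and Confess: 3q + (1−q) = −4q + 6(1−q), giving q = 5/12.
Since Anna is indifferent in equilibrium, Anna's expected payoff equals the payoff from either row against (5/12, 7/12). Using Quiet: 3(5/12) + (7/12) = 11/6.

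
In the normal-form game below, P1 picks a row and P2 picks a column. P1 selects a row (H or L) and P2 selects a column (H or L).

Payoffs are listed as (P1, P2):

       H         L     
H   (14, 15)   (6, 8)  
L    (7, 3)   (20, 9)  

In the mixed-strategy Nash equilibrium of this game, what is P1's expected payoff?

34/3

First find q, the probability P2 plays H, from P1's indifference between H and L: 14q + 6(1−q) = 7q + 20(1−q), giving q = 2/3.
Since P1 is indifferent in equilibrium, P1's expected payoff equals the payoff from either row against (2/3, 1/3). Using H: 14(2/3) + 6(1/3) = 34/3.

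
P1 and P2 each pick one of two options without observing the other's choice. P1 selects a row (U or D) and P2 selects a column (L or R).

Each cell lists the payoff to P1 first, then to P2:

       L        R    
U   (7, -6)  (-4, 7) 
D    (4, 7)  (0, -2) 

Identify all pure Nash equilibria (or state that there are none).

(U, L): P2 prefers R (7 > -6) — not an equilibrium.
(U, R): P1 prefers D (0 > -4) — not an equilibrium.
(D, L): P1 prefers U (7 > 4) — not an equilibrium.
(D, R): P2 prefers L (7 > -2) — not an equilibrium.

none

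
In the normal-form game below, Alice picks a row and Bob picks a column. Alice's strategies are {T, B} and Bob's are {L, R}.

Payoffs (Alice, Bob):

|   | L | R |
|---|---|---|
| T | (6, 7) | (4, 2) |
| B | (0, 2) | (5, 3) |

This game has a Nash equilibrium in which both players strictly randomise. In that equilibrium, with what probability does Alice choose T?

1/6

Let x be the probability that Alice plays T. In a completely mixed equilibrium, Bob must be indifferent between L and R.
Bob's expected payoff from L is 7x + 2(1−x); from R it is 2x + 3(1−x).
Setting these equal: 5x + 2 = −x + 3, so x = 1/6.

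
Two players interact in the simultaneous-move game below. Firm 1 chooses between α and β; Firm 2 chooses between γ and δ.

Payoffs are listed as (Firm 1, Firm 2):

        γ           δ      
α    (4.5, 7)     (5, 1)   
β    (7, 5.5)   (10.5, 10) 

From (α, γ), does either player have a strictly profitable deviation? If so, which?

Firm 1 at (α, γ) earns 4.5; deviating to β yields 7 — a strict improvement.
Firm 2 earns 7; deviating to δ yields 1 — not better.
Only Firm 1 has a strictly profitable deviation.

Firm 1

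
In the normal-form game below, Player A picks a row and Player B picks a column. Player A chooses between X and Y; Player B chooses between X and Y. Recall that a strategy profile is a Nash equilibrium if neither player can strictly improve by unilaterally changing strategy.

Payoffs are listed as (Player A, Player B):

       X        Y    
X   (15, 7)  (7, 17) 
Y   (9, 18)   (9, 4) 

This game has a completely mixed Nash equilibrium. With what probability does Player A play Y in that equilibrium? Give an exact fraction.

Let x be the probability that Player A plays X. In a completely mixed equilibrium, Player B must be indifferent between X and Y.
Player B's expected payoff from X is 7x + 18(1−x); from Y it is 17x + 4(1−x).
Setting these equal: −11x + 18 = 13x + 4, so x = 7/12.
Therefore Player A plays Y with probability 1 − 7/12 = 5/12.

5/12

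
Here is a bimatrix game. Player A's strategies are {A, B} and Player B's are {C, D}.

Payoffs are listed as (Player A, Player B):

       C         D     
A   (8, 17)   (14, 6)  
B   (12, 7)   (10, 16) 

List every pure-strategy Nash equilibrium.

(A, C): Player A prefers B (12 > 8) — not an equilibrium.
(A, D): Player B prefers C (17 > 6) — not an equilibrium.
(B, C): Player B prefers D (16 > 7) — not an equilibrium.
(B, D): Player A prefers A (14 > 10) — not an equilibrium.

none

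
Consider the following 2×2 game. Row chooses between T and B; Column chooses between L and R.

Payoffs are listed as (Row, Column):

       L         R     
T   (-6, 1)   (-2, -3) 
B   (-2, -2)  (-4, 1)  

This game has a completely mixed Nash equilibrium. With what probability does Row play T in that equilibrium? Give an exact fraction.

Let r be the probability that Row plays T. In a completely mixed equilibrium, Column must be indifferent between L and R.
Column's expected payoff from L is r − 2(1−r); from R it is −3r + (1−r).
Setting these equal: 3r − 2 = −4r + 1, so r = 3/7.

3/7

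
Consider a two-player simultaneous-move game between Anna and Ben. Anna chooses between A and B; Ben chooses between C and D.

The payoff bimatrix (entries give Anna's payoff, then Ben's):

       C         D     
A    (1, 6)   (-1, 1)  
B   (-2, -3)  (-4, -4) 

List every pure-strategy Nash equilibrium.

(A, C): Anna gets 1 ≥ -2 from B, and Ben gets 6 ≥ 1 from D — Nash equilibrium.
(A, D): Ben prefers C (6 > 1) — not an equilibrium.
(B, C): Anna prefers A (1 > -2) — not an equilibrium.
(B, D): Anna prefers A (-1 > -4); Ben prefers C (-3 > -4) — not an equilibrium.

(A, C)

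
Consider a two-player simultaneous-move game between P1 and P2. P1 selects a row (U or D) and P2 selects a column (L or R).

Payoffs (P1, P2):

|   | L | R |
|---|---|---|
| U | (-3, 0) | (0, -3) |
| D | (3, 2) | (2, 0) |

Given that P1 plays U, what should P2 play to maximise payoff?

Against U, P2 earns 0 from L and -3 from R.
So L is the best response.

L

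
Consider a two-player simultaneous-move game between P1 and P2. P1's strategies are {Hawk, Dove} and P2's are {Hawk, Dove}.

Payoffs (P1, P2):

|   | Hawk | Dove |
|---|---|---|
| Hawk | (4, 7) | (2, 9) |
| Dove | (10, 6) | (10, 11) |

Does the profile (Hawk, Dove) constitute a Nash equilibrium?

No

At (Hawk, Dove), P1 earns 2; switching to Dove would give 10, so P1 would deviate.
P2 earns 9; switching to Hawk would give 7, so P2 has no profitable deviation.
Since at least one player can profitably deviate, this is not a Nash equilibrium.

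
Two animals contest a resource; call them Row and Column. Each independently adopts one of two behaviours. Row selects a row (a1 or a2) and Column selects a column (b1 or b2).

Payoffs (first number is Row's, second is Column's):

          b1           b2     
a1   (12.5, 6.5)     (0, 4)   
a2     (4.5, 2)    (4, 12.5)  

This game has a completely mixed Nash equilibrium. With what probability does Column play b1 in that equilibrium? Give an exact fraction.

1/3

Let c be the probability that Column plays b1. In a completely mixed equilibrium, Row must be indifferent between a1 and a2.
Row's expected payoff from a1 is 12.5c; from a2 it is 4.5c + 4(1−c).
Setting these equal: 12.5c = 0.5c + 4, so c = 1/3.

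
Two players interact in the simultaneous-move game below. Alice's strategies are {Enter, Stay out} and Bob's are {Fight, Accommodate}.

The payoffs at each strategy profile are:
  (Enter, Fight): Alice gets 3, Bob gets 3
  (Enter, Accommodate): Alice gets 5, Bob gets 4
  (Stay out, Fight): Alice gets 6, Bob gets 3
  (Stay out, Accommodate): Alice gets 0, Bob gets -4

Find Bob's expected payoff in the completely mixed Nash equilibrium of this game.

First find p, the probability Alice plays Enter, from Bob's indifference between Fight and Accommodate: 3p + 3(1−p) = 4p − 4(1−p), giving p = 7/8.
Since Bob is indifferent in equilibrium, Bob's expected payoff equals the payoff from either column against (7/8, 1/8). Using Fight: 3(7/8) + 3(1/8) = 3.

3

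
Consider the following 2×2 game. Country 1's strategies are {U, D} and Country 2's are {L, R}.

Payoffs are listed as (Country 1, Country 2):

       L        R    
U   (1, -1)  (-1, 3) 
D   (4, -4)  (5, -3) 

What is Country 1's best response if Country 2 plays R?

Against R, Country 1 earns -1 from U and 5 from D.
So D is the best response.

D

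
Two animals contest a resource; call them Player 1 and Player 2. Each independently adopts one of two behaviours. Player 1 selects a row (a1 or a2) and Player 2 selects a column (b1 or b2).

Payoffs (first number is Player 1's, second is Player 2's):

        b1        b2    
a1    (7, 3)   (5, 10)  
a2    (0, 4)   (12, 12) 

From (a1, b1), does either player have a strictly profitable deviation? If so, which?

Player 2

Player 1 at (a1, b1) earns 7; deviating to a2 yields 0 — not better.
Player 2 earns 3; deviating to b2 yields 10 — a strict improvement.
Only Player 2 has a strictly profitable deviation.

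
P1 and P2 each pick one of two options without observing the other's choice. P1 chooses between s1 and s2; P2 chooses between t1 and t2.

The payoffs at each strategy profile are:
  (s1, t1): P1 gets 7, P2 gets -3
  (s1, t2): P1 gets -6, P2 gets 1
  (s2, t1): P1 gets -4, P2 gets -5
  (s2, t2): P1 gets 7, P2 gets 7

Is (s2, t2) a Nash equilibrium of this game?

Yes

At (s2, t2), P1 earns 7; switching to s1 would give -6, so P1 has no profitable deviation.
P2 earns 7; switching to t1 would give -5, so P2 has no profitable deviation.
Neither player can gain by a unilateral deviation, so this profile is a Nash equilibrium.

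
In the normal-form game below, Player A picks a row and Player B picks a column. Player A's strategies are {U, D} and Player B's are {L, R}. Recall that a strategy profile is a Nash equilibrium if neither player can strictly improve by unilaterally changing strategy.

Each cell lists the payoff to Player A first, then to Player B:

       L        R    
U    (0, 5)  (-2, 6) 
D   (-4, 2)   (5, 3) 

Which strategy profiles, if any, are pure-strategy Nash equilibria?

(U, L): Player B prefers R (6 > 5) — not an equilibrium.
(U, R): Player A prefers D (5 > -2) — not an equilibrium.
(D, L): Player A prefers U (0 > -4); Player B prefers R (3 > 2) — not an equilibrium.
(D, R): Player A gets 5 ≥ -2 from U, and Player B gets 3 ≥ 2 from L — Nash equilibrium.

(D, R)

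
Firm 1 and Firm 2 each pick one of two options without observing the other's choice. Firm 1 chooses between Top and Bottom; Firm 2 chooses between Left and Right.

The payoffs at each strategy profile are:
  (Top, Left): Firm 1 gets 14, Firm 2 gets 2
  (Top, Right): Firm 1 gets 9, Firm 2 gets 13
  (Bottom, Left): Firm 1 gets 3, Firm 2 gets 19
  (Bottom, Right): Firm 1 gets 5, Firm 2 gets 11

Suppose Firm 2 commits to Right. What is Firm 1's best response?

Top

Against Right, Firm 1 earns 9 from Top and 5 from Bottom.
So Top is the best response.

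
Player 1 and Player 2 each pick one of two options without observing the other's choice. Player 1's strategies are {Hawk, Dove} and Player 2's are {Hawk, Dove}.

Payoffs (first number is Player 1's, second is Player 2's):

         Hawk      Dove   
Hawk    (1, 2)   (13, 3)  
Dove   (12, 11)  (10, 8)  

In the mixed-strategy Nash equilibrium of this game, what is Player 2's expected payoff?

17/4

First find x, the probability Player 1 plays Hawk, from Player 2's indifference between Hawk and Dove: 2x + 11(1−x) = 3x + 8(1−x), giving x = 3/4.
Since Player 2 is indifferent in equilibrium, Player 2's expected payoff equals the payoff from either column against (3/4, 1/4). Using Hawk: 2(3/4) + 11(1/4) = 17/4.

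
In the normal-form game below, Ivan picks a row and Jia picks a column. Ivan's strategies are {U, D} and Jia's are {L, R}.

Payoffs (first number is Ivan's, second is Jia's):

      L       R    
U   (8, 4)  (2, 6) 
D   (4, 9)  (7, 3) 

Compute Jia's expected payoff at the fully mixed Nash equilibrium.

First find x, the probability Ivan plays U, from Jia's indifference between L and R: 4x + 9(1−x) = 6x + 3(1−x), giving x = 3/4.
Since Jia is indifferent in equilibrium, Jia's expected payoff equals the payoff from either column against (3/4, 1/4). Using L: 4(3/4) + 9(1/4) = 21/4.

21/4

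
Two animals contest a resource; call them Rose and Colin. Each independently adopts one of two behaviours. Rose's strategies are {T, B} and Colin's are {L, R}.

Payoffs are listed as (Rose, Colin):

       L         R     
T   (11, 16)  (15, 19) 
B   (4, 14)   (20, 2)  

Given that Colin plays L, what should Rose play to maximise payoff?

Against L, Rose earns 11 from T and 4 from B.
So T is the best response.

T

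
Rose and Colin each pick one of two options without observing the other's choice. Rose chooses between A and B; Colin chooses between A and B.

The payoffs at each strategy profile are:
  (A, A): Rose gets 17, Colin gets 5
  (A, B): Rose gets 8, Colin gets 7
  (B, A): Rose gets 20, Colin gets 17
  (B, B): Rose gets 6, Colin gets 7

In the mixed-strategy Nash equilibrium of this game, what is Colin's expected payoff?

7

First find x, the probability Rose plays A, from Colin's indifference between A and B: 5x + 17(1−x) = 7x + 7(1−x), giving x = 5/6.
Since Colin is indifferent in equilibrium, Colin's expected payoff equals the payoff from either column against (5/6, 1/6). Using A: 5(5/6) + 17(1/6) = 7.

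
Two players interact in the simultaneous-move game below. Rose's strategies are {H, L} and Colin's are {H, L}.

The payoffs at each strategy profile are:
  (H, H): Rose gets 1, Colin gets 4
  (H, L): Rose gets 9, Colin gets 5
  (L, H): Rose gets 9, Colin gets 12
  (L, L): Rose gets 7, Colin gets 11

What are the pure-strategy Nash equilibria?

(H, H): Rose prefers L (9 > 1); Colin prefers L (5 > 4) — not an equilibrium.
(H, L): Rose gets 9 ≥ 7 from L, and Colin gets 5 ≥ 4 from H — Nash equilibrium.
(L, H): Rose gets 9 ≥ 1 from H, and Colin gets 12 ≥ 11 from L — Nash equilibrium.
(L, L): Rose prefers H (9 > 7); Colin prefers H (12 > 11) — not an equilibrium.

(H, L) and (L, H)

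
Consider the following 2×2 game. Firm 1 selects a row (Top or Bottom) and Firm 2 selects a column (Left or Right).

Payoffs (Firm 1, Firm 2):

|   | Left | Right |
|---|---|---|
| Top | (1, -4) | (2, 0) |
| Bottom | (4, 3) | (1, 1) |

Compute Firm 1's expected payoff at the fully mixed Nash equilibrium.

7/4

First find y, the probability Firm 2 plays Left, from Firm 1's indifference between Top and Bottom: y + 2(1−y) = 4y + (1−y), giving y = 1/4.
Since Firm 1 is indifferent in equilibrium, Firm 1's expected payoff equals the payoff from either row against (1/4, 3/4). Using Top: (1/4) + 2(3/4) = 7/4.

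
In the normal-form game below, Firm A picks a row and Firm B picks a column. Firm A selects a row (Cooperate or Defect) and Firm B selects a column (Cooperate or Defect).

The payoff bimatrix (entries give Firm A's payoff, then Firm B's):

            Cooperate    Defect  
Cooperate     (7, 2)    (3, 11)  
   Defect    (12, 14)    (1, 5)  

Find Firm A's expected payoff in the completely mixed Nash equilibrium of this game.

First find y, the probability Firm B plays Cooperate, from Firm A's indifference between Cooperate and Defect: 7y + 3(1−y) = 12y + (1−y), giving y = 2/7.
Since Firm A is indifferent in equilibrium, Firm A's expected payoff equals the payoff from either row against (2/7, 5/7). Using Cooperate: 7(2/7) + 3(5/7) = 29/7.

29/7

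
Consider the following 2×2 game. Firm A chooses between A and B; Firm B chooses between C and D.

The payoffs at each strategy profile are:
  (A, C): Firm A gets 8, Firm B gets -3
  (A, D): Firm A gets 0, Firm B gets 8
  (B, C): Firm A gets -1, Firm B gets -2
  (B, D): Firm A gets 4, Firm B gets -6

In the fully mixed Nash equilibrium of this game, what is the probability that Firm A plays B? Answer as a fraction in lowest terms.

Let r be the probability that Firm A plays A. In a completely mixed equilibrium, Firm B must be indifferent between C and D.
Firm B's expected payoff from C is −3r − 2(1−r); from D it is 8r − 6(1−r).
Setting these equal: −r − 2 = 14r − 6, so r = 4/15.
Therefore Firm A plays B with probability 1 − 4/15 = 11/15.

11/15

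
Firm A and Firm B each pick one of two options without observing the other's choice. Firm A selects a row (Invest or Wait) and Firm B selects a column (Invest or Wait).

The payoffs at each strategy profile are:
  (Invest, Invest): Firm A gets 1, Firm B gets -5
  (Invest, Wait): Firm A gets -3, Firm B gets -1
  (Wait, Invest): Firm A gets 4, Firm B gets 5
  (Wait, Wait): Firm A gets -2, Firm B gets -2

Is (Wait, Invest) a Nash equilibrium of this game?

At (Wait, Invest), Firm A earns 4; switching to Invest would give 1, so Firm A has no profitable deviation.
Firm B earns 5; switching to Wait would give -2, so Firm B has no profitable deviation.
Neither player can gain by a unilateral deviation, so this profile is a Nash equilibrium.

Yes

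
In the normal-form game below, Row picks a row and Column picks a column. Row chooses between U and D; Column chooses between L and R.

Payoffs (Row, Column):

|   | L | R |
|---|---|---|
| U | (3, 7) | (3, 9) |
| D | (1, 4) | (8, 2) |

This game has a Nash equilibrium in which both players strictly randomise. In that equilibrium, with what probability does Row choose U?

1/2

Let x be the probability that Row plays U. In a completely mixed equilibrium, Column must be indifferent between L and R.
Column's expected payoff from L is 7x + 4(1−x); from R it is 9x + 2(1−x).
Setting these equal: 3x + 4 = 7x + 2, so x = 1/2.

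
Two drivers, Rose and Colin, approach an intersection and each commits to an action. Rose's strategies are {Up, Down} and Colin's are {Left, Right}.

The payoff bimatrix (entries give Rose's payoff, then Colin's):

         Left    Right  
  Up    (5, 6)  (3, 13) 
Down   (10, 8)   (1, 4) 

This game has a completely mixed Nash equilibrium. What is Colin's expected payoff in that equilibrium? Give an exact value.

80/11

First find p, the probability Rose plays Up, from Colin's indifference between Left and Right: 6p + 8(1−p) = 13p + 4(1−p), giving p = 4/11.
Since Colin is indifferent in equilibrium, Colin's expected payoff equals the payoff from either column against (4/11, 7/11). Using Left: 6(4/11) + 8(7/11) = 80/11.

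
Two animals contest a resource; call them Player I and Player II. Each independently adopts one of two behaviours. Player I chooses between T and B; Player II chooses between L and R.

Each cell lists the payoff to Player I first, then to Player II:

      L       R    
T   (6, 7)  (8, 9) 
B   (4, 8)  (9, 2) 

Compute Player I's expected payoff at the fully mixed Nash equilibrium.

22/3

First find y, the probability Player II plays L, from Player I's indifference between T and B: 6y + 8(1−y) = 4y + 9(1−y), giving y = 1/3.
Since Player I is indifferent in equilibrium, Player I's expected payoff equals the payoff from either row against (1/3, 2/3). Using T: 6(1/3) + 8(2/3) = 22/3.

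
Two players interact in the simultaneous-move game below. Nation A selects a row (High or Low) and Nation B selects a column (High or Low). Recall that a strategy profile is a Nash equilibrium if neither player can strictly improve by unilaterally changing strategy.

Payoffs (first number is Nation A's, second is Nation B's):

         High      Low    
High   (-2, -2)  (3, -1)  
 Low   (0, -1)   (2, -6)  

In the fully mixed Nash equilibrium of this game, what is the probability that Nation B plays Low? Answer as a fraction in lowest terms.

Let y be the probability that Nation B plays High. In a completely mixed equilibrium, Nation A must be indifferent between High and Low.
Nation A's expected payoff from High is −2y + 3(1−y); from Low it is 2(1−y).
Setting these equal: −5y + 3 = −2y + 2, so y = 1/3.
Therefore Nation B plays Low with probability 1 − 1/3 = 2/3.

2/3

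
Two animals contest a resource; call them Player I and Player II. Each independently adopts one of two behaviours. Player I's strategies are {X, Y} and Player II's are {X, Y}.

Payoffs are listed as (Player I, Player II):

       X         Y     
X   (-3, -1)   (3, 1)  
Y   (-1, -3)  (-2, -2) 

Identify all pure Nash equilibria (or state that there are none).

(X, Y)

(X, X): Player I prefers Y (-1 > -3); Player II prefers Y (1 > -1) — not an equilibrium.
(X, Y): Player I gets 3 ≥ -2 from Y, and Player II gets 1 ≥ -1 from X — Nash equilibrium.
(Y, X): Player II prefers Y (-2 > -3) — not an equilibrium.
(Y, Y): Player I prefers X (3 > -2) — not an equilibrium.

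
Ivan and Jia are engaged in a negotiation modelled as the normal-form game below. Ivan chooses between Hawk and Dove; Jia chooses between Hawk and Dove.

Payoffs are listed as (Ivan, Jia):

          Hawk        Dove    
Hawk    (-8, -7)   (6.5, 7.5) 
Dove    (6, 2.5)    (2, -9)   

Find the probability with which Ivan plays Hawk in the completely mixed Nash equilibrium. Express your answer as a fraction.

23/52

Let p be the probability that Ivan plays Hawk. In a completely mixed equilibrium, Jia must be indifferent between Hawk and Dove.
Jia's expected payoff from Hawk is −7p + 2.5(1−p); from Dove it is 7.5p − 9(1−p).
Setting these equal: −9.5p + 2.5 = 16.5p − 9, so p = 23/52.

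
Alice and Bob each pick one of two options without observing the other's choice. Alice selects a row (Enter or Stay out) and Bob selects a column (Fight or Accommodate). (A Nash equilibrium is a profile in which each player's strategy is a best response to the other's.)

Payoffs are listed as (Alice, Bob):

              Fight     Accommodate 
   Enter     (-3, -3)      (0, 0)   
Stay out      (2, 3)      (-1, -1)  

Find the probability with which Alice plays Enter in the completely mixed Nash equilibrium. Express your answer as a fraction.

Let x be the probability that Alice plays Enter. In a completely mixed equilibrium, Bob must be indifferent between Fight and Accommodate.
Bob's expected payoff from Fight is −3x + 3(1−x); from Accommodate it is −(1−x).
Setting these equal: −6x + 3 = x − 1, so x = 4/7.

4/7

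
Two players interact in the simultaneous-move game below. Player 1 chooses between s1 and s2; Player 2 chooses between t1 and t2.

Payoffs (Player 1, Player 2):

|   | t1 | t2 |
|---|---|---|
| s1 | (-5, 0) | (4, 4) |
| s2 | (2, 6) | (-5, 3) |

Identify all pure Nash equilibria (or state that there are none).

(s1, t1): Player 1 prefers s2 (2 > -5); Player 2 prefers t2 (4 > 0) — not an equilibrium.
(s1, t2): Player 1 gets 4 ≥ -5 from s2, and Player 2 gets 4 ≥ 0 from t1 — Nash equilibrium.
(s2, t1): Player 1 gets 2 ≥ -5 from s1, and Player 2 gets 6 ≥ 3 from t2 — Nash equilibrium.
(s2, t2): Player 1 prefers s1 (4 > -5); Player 2 prefers t1 (6 > 3) — not an equilibrium.

(s1, t2) and (s2, t1)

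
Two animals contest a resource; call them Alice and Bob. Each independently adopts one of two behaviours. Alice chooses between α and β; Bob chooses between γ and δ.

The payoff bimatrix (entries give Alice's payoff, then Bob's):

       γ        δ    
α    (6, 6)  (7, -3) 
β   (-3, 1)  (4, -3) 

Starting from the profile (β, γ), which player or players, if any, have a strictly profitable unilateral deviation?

Alice at (β, γ) earns -3; deviating to α yields 6 — a strict improvement.
Bob earns 1; deviating to δ yields -3 — not better.
Only Alice has a strictly profitable deviation.

Alice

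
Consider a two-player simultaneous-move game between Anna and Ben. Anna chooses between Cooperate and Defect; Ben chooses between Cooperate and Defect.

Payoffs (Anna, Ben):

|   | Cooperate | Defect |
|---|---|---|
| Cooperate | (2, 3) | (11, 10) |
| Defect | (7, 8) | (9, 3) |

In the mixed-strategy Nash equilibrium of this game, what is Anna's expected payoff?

59/7

First find q, the probability Ben plays Cooperate, from Anna's indifference between Cooperate and Defect: 2q + 11(1−q) = 7q + 9(1−q), giving q = 2/7.
Since Anna is indifferent in equilibrium, Anna's expected payoff equals the payoff from either row against (2/7, 5/7). Using Cooperate: 2(2/7) + 11(5/7) = 59/7.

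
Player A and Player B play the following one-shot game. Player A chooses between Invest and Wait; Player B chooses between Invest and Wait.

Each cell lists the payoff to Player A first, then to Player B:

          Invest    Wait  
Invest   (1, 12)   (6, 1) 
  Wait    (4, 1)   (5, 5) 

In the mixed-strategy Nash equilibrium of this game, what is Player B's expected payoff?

59/15

First find x, the probability Player A plays Invest, from Player B's indifference between Invest and Wait: 12x + (1−x) = x + 5(1−x), giving x = 4/15.
Since Player B is indifferent in equilibrium, Player B's expected payoff equals the payoff from either column against (4/15, 11/15). Using Invest: 12(4/15) + (11/15) = 59/15.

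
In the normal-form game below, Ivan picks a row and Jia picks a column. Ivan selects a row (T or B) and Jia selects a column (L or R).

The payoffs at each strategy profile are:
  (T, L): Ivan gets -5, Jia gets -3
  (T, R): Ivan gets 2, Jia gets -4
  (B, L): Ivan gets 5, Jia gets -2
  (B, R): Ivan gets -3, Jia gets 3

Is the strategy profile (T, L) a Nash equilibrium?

At (T, L), Ivan earns -5; switching to B would give 5, so Ivan would deviate.
Jia earns -3; switching to R would give -4, so Jia has no profitable deviation.
Since at least one player can profitably deviate, this is not a Nash equilibrium.

No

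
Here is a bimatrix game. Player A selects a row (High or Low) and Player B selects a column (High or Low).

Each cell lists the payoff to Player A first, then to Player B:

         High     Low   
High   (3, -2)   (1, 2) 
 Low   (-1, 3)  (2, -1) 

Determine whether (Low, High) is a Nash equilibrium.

No

At (Low, High), Player A earns -1; switching to High would give 3, so Player A would deviate.
Player B earns 3; switching to Low would give -1, so Player B has no profitable deviation.
Since at least one player can profitably deviate, this is not a Nash equilibrium.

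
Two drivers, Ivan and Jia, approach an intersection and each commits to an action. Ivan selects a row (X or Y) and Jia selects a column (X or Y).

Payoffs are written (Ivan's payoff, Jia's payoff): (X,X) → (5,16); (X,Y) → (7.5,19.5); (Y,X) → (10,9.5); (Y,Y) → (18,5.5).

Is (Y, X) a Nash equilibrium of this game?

Yes

At (Y, X), Ivan earns 10; switching to X would give 5, so Ivan has no profitable deviation.
Jia earns 9.5; switching to Y would give 5.5, so Jia has no profitable deviation.
Neither player can gain by a unilateral deviation, so this profile is a Nash equilibrium.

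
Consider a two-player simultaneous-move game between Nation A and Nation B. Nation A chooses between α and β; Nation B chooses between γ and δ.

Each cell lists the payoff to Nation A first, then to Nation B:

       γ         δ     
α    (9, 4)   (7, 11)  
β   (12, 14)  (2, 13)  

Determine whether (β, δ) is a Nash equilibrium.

No

At (β, δ), Nation A earns 2; switching to α would give 7, so Nation A would deviate.
Nation B earns 13; switching to γ would give 14, so Nation B would deviate.
Since at least one player can profitably deviate, this is not a Nash equilibrium.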